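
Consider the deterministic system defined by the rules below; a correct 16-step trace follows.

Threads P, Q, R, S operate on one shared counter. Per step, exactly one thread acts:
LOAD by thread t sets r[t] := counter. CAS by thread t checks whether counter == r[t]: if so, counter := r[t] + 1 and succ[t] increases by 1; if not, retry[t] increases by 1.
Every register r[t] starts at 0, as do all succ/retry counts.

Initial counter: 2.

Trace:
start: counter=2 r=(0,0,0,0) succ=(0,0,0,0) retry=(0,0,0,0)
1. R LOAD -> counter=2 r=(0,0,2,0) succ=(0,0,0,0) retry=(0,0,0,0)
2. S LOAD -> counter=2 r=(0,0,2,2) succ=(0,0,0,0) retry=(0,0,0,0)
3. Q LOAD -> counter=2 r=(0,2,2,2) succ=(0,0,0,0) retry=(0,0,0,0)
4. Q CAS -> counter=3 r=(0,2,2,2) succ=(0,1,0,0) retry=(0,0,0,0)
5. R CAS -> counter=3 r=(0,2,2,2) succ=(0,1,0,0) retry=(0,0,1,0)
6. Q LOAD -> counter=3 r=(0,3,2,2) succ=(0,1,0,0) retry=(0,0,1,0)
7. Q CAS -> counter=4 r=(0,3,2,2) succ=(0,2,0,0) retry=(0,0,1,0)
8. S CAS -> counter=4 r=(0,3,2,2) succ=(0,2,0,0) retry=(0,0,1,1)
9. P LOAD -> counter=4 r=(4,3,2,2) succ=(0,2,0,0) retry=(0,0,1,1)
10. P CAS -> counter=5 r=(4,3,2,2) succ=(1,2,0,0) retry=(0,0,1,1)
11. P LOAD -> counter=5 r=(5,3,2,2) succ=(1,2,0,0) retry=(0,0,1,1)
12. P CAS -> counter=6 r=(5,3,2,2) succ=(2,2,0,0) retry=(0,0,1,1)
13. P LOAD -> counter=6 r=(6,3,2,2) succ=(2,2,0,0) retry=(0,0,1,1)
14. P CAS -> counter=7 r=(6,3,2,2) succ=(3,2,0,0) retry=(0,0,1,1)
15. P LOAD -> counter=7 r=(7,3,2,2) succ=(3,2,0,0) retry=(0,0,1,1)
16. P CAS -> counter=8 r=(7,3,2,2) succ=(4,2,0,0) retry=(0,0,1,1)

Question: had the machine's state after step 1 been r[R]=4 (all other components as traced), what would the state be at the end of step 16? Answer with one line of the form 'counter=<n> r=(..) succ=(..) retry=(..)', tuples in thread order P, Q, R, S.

state after step 1 := counter=2 r=(0,0,4,0) succ=(0,0,0,0) retry=(0,0,0,0)
2. S LOAD -> counter=2 r=(0,0,4,2) succ=(0,0,0,0) retry=(0,0,0,0)
3. Q LOAD -> counter=2 r=(0,2,4,2) succ=(0,0,0,0) retry=(0,0,0,0)
4. Q CAS -> counter=3 r=(0,2,4,2) succ=(0,1,0,0) retry=(0,0,0,0)
5. R CAS -> counter=3 r=(0,2,4,2) succ=(0,1,0,0) retry=(0,0,1,0)
6. Q LOAD -> counter=3 r=(0,3,4,2) succ=(0,1,0,0) retry=(0,0,1,0)
7. Q CAS -> counter=4 r=(0,3,4,2) succ=(0,2,0,0) retry=(0,0,1,0)
8. S CAS -> counter=4 r=(0,3,4,2) succ=(0,2,0,0) retry=(0,0,1,1)
9. P LOAD -> counter=4 r=(4,3,4,2) succ=(0,2,0,0) retry=(0,0,1,1)
10. P CAS -> counter=5 r=(4,3,4,2) succ=(1,2,0,0) retry=(0,0,1,1)
11. P LOAD -> counter=5 r=(5,3,4,2) succ=(1,2,0,0) retry=(0,0,1,1)
12. P CAS -> counter=6 r=(5,3,4,2) succ=(2,2,0,0) retry=(0,0,1,1)
13. P LOAD -> counter=6 r=(6,3,4,2) succ=(2,2,0,0) retry=(0,0,1,1)
14. P CAS -> counter=7 r=(6,3,4,2) succ=(3,2,0,0) retry=(0,0,1,1)
15. P LOAD -> counter=7 r=(7,3,4,2) succ=(3,2,0,0) retry=(0,0,1,1)
16. P CAS -> counter=8 r=(7,3,4,2) succ=(4,2,0,0) retry=(0,0,1,1)

counter=8 r=(7,3,4,2) succ=(4,2,0,0) retry=(0,0,1,1)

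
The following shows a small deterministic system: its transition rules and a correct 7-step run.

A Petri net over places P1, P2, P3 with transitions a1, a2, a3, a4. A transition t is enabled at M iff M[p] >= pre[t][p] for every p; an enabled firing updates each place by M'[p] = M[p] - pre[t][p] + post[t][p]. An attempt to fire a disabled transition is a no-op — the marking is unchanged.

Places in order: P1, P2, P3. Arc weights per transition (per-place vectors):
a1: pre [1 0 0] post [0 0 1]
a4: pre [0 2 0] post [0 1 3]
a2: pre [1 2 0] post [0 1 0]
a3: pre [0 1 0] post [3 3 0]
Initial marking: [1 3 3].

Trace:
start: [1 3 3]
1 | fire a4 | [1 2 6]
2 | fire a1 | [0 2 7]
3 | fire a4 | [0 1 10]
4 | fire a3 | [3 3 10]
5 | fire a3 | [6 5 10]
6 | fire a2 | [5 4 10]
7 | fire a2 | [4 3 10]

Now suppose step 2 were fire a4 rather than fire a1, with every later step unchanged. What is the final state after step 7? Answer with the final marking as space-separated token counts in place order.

(re-executing from step 2 with the substitution; state before step 2: [1 2 6])
2 | fire a4 | [1 1 9]
3 | fire a4 | [1 1 9]
4 | fire a3 | [4 3 9]
5 | fire a3 | [7 5 9]
6 | fire a2 | [6 4 9]
7 | fire a2 | [5 3 9]

5 3 9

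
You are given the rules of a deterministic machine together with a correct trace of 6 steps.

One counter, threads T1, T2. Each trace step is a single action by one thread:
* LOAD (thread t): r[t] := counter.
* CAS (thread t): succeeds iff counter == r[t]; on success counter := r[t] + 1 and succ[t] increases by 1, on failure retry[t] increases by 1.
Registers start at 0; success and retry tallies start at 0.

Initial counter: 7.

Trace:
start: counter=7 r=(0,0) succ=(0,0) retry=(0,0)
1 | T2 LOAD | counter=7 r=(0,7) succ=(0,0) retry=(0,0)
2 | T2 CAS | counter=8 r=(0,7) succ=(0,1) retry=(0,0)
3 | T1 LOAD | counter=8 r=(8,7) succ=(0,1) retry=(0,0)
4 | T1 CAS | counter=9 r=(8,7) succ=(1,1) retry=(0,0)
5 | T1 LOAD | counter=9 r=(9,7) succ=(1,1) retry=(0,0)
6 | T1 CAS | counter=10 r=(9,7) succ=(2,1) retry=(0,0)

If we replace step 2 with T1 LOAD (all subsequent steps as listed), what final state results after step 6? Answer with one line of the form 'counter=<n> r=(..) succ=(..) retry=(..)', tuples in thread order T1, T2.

(re-executing from step 2 with the substitution; state before step 2: counter=7 r=(0,7) succ=(0,0) retry=(0,0))
2 | T1 LOAD | counter=7 r=(7,7) succ=(0,0) retry=(0,0)
3 | T1 LOAD | counter=7 r=(7,7) succ=(0,0) retry=(0,0)
4 | T1 CAS | counter=8 r=(7,7) succ=(1,0) retry=(0,0)
5 | T1 LOAD | counter=8 r=(8,7) succ=(1,0) retry=(0,0)
6 | T1 CAS | counter=9 r=(8,7) succ=(2,0) retry=(0,0)

counter=9 r=(8,7) succ=(2,0) retry=(0,0)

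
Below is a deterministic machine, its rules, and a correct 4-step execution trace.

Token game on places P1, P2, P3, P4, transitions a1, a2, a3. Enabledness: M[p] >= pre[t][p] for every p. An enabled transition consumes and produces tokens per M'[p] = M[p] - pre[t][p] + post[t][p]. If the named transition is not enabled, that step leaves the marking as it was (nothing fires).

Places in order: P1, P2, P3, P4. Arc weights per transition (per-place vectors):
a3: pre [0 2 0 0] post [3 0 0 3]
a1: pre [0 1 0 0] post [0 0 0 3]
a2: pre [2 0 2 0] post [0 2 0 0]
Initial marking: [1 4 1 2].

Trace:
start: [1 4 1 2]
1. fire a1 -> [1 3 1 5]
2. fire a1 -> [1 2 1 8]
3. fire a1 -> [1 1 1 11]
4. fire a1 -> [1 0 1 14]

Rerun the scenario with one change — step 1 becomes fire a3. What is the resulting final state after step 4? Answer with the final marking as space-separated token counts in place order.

4 0 1 11

(re-executing from step 1 with the substitution; state before step 1: [1 4 1 2])
1. fire a3 -> [4 2 1 5]
2. fire a1 -> [4 1 1 8]
3. fire a1 -> [4 0 1 11]
4. fire a1 -> [4 0 1 11]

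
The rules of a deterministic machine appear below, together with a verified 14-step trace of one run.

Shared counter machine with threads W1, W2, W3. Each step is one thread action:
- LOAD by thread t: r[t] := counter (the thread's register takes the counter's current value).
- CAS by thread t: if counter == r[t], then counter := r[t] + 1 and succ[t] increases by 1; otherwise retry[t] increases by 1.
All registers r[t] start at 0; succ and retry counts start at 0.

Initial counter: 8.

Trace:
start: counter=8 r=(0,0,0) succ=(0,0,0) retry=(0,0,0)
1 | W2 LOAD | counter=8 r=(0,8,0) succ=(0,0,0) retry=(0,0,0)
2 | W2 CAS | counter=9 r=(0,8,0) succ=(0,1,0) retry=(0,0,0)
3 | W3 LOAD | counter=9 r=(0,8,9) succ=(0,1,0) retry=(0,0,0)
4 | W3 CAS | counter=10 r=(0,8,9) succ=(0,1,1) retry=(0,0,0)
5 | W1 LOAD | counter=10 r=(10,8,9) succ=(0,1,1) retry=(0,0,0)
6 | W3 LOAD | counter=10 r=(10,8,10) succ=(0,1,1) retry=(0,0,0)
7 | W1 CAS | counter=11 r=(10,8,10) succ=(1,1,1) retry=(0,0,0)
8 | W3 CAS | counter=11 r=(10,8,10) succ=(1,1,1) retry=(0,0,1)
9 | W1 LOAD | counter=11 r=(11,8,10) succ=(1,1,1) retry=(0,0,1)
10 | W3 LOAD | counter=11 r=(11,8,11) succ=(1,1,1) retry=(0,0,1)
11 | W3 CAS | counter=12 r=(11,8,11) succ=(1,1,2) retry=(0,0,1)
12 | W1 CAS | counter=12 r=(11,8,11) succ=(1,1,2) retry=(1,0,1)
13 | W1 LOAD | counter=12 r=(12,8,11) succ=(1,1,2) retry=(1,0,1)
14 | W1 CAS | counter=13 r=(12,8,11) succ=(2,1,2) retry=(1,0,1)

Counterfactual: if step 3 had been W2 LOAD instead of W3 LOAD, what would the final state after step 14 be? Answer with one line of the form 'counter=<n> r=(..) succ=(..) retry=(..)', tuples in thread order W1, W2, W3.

counter=12 r=(11,9,10) succ=(2,1,1) retry=(1,0,2)

(re-executing from step 3 with the substitution; state before step 3: counter=9 r=(0,8,0) succ=(0,1,0) retry=(0,0,0))
3 | W2 LOAD | counter=9 r=(0,9,0) succ=(0,1,0) retry=(0,0,0)
4 | W3 CAS | counter=9 r=(0,9,0) succ=(0,1,0) retry=(0,0,1)
5 | W1 LOAD | counter=9 r=(9,9,0) succ=(0,1,0) retry=(0,0,1)
6 | W3 LOAD | counter=9 r=(9,9,9) succ=(0,1,0) retry=(0,0,1)
7 | W1 CAS | counter=10 r=(9,9,9) succ=(1,1,0) retry=(0,0,1)
8 | W3 CAS | counter=10 r=(9,9,9) succ=(1,1,0) retry=(0,0,2)
9 | W1 LOAD | counter=10 r=(10,9,9) succ=(1,1,0) retry=(0,0,2)
10 | W3 LOAD | counter=10 r=(10,9,10) succ=(1,1,0) retry=(0,0,2)
11 | W3 CAS | counter=11 r=(10,9,10) succ=(1,1,1) retry=(0,0,2)
12 | W1 CAS | counter=11 r=(10,9,10) succ=(1,1,1) retry=(1,0,2)
13 | W1 LOAD | counter=11 r=(11,9,10) succ=(1,1,1) retry=(1,0,2)
14 | W1 CAS | counter=12 r=(11,9,10) succ=(2,1,1) retry=(1,0,2)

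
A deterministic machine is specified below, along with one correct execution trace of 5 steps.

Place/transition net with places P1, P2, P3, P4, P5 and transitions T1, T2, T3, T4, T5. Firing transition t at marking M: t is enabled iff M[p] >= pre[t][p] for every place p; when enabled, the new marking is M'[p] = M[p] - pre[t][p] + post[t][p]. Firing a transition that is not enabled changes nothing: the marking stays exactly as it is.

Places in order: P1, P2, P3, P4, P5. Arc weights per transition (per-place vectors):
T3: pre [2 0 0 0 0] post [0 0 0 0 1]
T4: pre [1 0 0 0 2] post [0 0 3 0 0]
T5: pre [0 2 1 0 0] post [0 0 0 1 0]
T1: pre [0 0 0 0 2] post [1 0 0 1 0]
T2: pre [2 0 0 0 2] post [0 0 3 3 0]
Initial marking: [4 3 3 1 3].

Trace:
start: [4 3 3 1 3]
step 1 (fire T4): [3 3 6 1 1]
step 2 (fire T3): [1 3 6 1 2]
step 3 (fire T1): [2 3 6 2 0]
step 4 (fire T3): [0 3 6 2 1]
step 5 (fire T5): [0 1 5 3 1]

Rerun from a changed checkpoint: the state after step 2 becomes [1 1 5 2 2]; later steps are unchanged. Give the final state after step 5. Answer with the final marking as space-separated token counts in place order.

state after step 2 := [1 1 5 2 2]
step 3 (fire T1): [2 1 5 3 0]
step 4 (fire T3): [0 1 5 3 1]
step 5 (fire T5): [0 1 5 3 1]

0 1 5 3 1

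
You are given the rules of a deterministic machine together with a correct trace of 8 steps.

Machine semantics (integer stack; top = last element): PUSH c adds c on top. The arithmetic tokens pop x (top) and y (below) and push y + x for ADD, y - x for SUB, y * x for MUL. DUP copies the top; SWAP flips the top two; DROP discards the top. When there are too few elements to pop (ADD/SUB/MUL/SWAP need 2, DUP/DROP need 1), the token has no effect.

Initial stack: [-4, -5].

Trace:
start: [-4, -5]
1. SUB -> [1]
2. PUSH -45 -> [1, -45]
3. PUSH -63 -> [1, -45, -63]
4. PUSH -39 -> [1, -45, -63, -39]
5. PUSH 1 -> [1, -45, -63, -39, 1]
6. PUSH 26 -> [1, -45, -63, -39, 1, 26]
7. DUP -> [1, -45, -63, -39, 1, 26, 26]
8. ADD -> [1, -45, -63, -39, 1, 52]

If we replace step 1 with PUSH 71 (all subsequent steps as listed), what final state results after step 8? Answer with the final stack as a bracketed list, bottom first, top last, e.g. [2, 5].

(re-executing from step 1 with the substitution; state before step 1: [-4, -5])
1. PUSH 71 -> [-4, -5, 71]
2. PUSH -45 -> [-4, -5, 71, -45]
3. PUSH -63 -> [-4, -5, 71, -45, -63]
4. PUSH -39 -> [-4, -5, 71, -45, -63, -39]
5. PUSH 1 -> [-4, -5, 71, -45, -63, -39, 1]
6. PUSH 26 -> [-4, -5, 71, -45, -63, -39, 1, 26]
7. DUP -> [-4, -5, 71, -45, -63, -39, 1, 26, 26]
8. ADD -> [-4, -5, 71, -45, -63, -39, 1, 52]

[-4, -5, 71, -45, -63, -39, 1, 52]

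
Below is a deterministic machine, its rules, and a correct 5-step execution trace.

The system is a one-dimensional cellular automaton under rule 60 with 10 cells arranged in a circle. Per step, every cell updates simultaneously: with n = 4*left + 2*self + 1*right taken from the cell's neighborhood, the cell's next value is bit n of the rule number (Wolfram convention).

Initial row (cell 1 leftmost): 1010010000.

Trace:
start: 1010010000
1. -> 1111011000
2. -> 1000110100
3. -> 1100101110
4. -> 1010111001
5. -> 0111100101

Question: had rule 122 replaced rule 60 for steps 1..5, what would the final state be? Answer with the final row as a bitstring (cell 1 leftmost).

(re-executing steps 1..5 under rule 122; state before step 1: 1010010000)
1. -> 0101101001
2. -> 1011110110
3. -> 0110011111
4. -> 1111110001
5. -> 0000011011

0000011011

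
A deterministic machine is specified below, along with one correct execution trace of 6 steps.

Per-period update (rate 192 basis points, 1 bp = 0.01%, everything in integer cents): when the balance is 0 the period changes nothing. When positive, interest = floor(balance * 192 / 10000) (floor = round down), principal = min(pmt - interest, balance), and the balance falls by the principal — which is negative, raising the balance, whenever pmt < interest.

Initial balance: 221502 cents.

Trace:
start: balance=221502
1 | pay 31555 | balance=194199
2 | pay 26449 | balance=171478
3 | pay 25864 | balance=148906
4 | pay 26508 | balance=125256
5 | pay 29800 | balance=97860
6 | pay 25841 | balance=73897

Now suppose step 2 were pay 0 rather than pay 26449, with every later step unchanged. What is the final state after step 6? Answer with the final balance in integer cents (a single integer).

(re-executing from step 2 with the substitution; state before step 2: balance=194199)
2 | pay 0 | balance=197927
3 | pay 25864 | balance=175863
4 | pay 26508 | balance=152731
5 | pay 29800 | balance=125863
6 | pay 25841 | balance=102438

102438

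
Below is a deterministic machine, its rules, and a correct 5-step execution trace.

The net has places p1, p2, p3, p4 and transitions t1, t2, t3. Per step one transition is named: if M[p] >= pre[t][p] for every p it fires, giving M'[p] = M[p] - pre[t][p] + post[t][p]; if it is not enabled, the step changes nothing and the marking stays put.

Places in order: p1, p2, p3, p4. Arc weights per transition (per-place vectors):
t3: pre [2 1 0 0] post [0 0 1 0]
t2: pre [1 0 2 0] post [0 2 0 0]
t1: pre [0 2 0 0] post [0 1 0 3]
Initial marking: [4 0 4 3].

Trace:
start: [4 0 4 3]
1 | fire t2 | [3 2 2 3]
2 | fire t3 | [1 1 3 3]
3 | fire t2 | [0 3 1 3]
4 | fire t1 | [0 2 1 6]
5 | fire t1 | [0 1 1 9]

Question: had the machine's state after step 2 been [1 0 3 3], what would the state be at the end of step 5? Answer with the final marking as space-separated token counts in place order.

state after step 2 := [1 0 3 3]
3 | fire t2 | [0 2 1 3]
4 | fire t1 | [0 1 1 6]
5 | fire t1 | [0 1 1 6]

0 1 1 6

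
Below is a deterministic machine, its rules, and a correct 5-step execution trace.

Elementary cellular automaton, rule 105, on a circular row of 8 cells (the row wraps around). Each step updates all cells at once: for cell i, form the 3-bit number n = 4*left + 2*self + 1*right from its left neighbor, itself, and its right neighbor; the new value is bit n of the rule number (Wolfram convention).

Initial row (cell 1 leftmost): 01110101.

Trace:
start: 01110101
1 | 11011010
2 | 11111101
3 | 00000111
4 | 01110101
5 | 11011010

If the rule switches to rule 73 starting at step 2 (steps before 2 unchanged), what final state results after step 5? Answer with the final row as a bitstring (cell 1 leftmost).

11011010

(re-executing steps 2..5 under rule 73; state before step 2: 11011010)
2 | 11011000
3 | 11011010
4 | 11011000
5 | 11011010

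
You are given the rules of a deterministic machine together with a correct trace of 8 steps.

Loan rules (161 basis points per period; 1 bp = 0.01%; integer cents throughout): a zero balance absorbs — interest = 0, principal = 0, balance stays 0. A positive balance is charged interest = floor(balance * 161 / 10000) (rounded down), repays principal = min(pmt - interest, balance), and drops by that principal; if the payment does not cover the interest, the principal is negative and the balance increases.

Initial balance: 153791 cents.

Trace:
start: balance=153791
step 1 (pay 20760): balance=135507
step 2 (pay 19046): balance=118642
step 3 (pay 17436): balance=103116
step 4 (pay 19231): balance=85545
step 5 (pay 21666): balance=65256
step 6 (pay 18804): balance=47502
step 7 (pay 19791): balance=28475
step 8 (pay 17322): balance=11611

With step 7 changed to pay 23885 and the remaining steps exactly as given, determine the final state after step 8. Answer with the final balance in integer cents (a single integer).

(re-executing from step 7 with the substitution; state before step 7: balance=47502)
step 7 (pay 23885): balance=24381
step 8 (pay 17322): balance=7451

7451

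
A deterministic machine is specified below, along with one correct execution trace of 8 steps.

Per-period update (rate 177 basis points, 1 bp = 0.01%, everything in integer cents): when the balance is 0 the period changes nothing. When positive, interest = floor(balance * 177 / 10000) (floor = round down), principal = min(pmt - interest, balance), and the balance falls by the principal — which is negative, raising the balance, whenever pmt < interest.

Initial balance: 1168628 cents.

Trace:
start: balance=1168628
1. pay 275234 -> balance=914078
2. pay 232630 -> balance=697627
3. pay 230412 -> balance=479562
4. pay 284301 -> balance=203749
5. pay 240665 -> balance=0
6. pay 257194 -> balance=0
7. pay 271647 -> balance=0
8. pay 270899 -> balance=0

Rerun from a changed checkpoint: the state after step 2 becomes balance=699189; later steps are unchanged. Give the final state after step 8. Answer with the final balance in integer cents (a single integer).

0

state after step 2 := balance=699189
3. pay 230412 -> balance=481152
4. pay 284301 -> balance=205367
5. pay 240665 -> balance=0
6. pay 257194 -> balance=0
7. pay 271647 -> balance=0
8. pay 270899 -> balance=0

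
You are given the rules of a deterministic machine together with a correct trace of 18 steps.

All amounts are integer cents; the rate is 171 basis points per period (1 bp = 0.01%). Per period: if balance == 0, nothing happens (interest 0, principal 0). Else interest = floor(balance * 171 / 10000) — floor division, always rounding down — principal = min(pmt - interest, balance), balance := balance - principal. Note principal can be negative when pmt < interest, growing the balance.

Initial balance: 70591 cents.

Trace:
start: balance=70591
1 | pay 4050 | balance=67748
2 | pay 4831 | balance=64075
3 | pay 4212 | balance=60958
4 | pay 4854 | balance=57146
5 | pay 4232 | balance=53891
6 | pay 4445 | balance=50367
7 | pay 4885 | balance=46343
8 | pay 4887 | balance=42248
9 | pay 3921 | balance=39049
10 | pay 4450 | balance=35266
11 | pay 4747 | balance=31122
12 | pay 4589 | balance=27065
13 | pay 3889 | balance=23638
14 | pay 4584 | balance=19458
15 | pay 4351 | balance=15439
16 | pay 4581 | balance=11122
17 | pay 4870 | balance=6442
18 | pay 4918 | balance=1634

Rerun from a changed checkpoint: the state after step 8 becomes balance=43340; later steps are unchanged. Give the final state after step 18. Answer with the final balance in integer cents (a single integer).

state after step 8 := balance=43340
9 | pay 3921 | balance=40160
10 | pay 4450 | balance=36396
11 | pay 4747 | balance=32271
12 | pay 4589 | balance=28233
13 | pay 3889 | balance=24826
14 | pay 4584 | balance=20666
15 | pay 4351 | balance=16668
16 | pay 4581 | balance=12372
17 | pay 4870 | balance=7713
18 | pay 4918 | balance=2926

2926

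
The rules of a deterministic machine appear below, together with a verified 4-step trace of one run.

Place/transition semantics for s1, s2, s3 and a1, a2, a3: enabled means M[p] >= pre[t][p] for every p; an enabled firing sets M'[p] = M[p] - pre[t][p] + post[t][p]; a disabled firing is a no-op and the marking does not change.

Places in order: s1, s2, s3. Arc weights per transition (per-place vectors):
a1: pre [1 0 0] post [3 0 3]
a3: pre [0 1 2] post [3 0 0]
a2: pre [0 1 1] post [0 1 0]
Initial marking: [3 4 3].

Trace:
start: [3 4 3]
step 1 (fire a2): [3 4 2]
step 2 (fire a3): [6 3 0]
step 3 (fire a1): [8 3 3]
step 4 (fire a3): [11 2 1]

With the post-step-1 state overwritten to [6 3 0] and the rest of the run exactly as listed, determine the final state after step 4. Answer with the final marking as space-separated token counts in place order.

11 2 1

state after step 1 := [6 3 0]
step 2 (fire a3): [6 3 0]
step 3 (fire a1): [8 3 3]
step 4 (fire a3): [11 2 1]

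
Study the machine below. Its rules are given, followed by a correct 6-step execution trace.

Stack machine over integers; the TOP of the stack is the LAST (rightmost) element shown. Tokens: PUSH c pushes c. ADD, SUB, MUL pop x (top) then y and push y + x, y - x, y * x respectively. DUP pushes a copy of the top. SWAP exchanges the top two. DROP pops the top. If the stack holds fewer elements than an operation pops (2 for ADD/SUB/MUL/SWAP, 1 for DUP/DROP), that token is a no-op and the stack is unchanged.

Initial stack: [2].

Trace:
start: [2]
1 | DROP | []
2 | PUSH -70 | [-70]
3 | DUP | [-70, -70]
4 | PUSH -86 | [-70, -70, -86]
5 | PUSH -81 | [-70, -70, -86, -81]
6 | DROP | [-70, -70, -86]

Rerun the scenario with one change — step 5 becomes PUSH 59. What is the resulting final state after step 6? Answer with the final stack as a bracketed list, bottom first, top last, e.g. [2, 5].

(re-executing from step 5 with the substitution; state before step 5: [-70, -70, -86])
5 | PUSH 59 | [-70, -70, -86, 59]
6 | DROP | [-70, -70, -86]

[-70, -70, -86]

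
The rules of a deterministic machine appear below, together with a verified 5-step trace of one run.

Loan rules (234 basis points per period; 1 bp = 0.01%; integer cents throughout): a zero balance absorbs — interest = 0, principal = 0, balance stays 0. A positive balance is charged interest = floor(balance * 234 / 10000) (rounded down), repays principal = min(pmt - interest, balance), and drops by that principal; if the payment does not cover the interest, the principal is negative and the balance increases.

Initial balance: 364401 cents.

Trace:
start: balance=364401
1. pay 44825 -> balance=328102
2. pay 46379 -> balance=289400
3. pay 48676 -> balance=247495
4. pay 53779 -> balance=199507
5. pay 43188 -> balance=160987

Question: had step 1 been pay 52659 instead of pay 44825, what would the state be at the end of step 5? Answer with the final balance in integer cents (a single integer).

(re-executing from step 1 with the substitution; state before step 1: balance=364401)
1. pay 52659 -> balance=320268
2. pay 46379 -> balance=281383
3. pay 48676 -> balance=239291
4. pay 53779 -> balance=191111
5. pay 43188 -> balance=152394

152394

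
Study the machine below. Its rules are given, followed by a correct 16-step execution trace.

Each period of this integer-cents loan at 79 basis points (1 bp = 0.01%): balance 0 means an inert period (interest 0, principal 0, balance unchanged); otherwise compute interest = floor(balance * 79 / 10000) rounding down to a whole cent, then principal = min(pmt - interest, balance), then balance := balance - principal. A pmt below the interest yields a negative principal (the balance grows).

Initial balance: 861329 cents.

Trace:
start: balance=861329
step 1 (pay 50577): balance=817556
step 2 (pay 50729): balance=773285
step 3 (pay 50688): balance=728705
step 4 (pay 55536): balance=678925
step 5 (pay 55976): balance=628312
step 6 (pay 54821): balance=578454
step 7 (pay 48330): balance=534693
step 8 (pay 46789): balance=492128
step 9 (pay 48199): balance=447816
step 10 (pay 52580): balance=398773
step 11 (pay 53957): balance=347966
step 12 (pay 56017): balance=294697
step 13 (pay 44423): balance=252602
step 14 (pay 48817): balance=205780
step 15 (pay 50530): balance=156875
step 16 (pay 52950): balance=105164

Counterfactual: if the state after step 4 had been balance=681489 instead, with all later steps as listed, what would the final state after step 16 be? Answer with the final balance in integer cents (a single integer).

state after step 4 := balance=681489
step 5 (pay 55976): balance=630896
step 6 (pay 54821): balance=581059
step 7 (pay 48330): balance=537319
step 8 (pay 46789): balance=494774
step 9 (pay 48199): balance=450483
step 10 (pay 52580): balance=401461
step 11 (pay 53957): balance=350675
step 12 (pay 56017): balance=297428
step 13 (pay 44423): balance=255354
step 14 (pay 48817): balance=208554
step 15 (pay 50530): balance=159671
step 16 (pay 52950): balance=107982

107982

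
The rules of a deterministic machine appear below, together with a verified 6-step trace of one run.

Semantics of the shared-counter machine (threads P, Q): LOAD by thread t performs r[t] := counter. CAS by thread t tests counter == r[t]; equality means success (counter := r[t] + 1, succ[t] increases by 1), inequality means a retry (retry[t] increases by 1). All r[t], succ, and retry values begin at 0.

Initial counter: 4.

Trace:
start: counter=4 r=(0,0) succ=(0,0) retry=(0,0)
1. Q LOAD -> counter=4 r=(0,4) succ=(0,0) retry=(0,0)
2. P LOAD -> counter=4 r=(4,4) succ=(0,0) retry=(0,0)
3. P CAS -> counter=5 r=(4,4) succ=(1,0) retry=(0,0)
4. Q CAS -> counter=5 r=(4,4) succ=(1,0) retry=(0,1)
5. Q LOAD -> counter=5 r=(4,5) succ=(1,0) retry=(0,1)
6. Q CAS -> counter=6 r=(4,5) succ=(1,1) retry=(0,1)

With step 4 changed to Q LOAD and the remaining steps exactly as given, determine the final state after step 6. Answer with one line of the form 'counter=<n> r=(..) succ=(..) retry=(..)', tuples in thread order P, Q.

(re-executing from step 4 with the substitution; state before step 4: counter=5 r=(4,4) succ=(1,0) retry=(0,0))
4. Q LOAD -> counter=5 r=(4,5) succ=(1,0) retry=(0,0)
5. Q LOAD -> counter=5 r=(4,5) succ=(1,0) retry=(0,0)
6. Q CAS -> counter=6 r=(4,5) succ=(1,1) retry=(0,0)

counter=6 r=(4,5) succ=(1,1) retry=(0,0)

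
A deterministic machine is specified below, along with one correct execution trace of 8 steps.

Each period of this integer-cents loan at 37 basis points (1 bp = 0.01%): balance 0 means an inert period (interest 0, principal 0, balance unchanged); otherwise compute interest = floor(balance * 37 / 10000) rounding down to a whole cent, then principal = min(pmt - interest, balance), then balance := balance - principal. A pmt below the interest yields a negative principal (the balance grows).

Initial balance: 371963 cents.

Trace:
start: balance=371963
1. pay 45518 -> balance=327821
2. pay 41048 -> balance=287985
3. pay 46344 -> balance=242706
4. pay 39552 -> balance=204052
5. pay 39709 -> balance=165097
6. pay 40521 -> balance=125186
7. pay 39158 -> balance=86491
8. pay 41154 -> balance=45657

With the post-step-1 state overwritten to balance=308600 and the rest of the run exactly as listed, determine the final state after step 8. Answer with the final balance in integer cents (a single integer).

state after step 1 := balance=308600
2. pay 41048 -> balance=268693
3. pay 46344 -> balance=223343
4. pay 39552 -> balance=184617
5. pay 39709 -> balance=145591
6. pay 40521 -> balance=105608
7. pay 39158 -> balance=66840
8. pay 41154 -> balance=25933

25933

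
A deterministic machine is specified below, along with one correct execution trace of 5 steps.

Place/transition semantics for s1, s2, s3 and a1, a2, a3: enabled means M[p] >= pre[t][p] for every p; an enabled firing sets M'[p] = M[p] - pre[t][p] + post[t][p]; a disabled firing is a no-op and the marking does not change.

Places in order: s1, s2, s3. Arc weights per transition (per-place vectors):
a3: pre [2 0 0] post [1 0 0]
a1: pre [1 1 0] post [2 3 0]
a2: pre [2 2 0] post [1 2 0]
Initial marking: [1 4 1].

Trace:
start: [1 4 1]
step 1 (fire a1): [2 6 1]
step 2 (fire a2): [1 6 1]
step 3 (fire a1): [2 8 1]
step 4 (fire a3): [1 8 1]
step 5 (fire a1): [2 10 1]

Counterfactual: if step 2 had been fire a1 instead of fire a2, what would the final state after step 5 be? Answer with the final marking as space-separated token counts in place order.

(re-executing from step 2 with the substitution; state before step 2: [2 6 1])
step 2 (fire a1): [3 8 1]
step 3 (fire a1): [4 10 1]
step 4 (fire a3): [3 10 1]
step 5 (fire a1): [4 12 1]

4 12 1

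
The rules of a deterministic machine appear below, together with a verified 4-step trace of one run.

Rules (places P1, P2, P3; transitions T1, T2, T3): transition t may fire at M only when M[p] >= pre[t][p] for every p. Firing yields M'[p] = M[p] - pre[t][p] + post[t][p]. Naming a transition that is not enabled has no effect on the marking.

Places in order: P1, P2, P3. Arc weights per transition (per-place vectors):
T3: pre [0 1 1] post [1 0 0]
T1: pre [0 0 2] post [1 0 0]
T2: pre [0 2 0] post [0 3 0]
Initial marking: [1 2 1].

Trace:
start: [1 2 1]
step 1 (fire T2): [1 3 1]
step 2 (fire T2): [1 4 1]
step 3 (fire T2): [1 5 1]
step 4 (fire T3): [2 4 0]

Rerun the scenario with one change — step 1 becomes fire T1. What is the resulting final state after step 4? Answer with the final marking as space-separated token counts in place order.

(re-executing from step 1 with the substitution; state before step 1: [1 2 1])
step 1 (fire T1): [1 2 1]
step 2 (fire T2): [1 3 1]
step 3 (fire T2): [1 4 1]
step 4 (fire T3): [2 3 0]

2 3 0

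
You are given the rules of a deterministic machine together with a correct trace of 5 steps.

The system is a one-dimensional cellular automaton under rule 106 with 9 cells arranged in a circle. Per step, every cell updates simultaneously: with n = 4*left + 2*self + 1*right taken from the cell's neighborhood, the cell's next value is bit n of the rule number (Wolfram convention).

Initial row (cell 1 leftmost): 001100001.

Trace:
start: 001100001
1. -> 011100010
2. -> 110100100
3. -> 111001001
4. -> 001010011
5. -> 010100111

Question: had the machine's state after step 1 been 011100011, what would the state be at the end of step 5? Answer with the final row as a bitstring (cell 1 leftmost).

101110101

state after step 1 := 011100011
2. -> 110100111
3. -> 011001100
4. -> 111011100
5. -> 101110101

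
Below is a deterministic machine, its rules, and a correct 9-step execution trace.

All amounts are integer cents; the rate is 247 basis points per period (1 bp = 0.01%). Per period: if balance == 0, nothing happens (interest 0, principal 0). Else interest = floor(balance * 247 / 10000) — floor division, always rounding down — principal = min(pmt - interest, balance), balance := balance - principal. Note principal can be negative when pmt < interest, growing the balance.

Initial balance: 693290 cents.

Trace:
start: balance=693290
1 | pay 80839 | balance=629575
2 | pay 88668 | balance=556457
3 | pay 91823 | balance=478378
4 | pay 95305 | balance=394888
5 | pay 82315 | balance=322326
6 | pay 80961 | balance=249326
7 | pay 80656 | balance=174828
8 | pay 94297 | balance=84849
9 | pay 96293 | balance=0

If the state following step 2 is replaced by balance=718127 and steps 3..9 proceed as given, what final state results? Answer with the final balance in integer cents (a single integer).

state after step 2 := balance=718127
3 | pay 91823 | balance=644041
4 | pay 95305 | balance=564643
5 | pay 82315 | balance=496274
6 | pay 80961 | balance=427570
7 | pay 80656 | balance=357474
8 | pay 94297 | balance=272006
9 | pay 96293 | balance=182431

182431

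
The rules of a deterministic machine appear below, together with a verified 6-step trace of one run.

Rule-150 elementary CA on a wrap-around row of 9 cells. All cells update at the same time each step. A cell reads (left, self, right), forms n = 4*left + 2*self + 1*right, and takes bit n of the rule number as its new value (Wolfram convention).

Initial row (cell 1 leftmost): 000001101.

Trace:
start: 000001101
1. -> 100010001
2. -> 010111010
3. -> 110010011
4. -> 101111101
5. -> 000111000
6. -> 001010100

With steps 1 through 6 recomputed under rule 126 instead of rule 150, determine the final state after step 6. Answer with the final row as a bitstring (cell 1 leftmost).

110111111

(re-executing steps 1..6 under rule 126; state before step 1: 000001101)
1. -> 100011111
2. -> 110110000
3. -> 111111001
4. -> 000001111
5. -> 100011001
6. -> 110111111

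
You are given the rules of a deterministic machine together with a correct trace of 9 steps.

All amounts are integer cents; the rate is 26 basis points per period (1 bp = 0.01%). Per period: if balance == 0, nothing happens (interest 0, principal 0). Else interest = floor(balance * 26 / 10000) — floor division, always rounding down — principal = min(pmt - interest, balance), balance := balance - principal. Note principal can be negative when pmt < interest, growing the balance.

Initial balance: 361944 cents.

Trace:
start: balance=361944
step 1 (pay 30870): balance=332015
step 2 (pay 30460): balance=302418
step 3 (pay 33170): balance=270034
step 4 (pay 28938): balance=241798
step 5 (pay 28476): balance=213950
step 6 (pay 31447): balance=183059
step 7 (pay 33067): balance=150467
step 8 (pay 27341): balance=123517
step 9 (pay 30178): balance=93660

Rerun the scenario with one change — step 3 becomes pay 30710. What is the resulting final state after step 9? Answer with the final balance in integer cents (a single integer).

(re-executing from step 3 with the substitution; state before step 3: balance=302418)
step 3 (pay 30710): balance=272494
step 4 (pay 28938): balance=244264
step 5 (pay 28476): balance=216423
step 6 (pay 31447): balance=185538
step 7 (pay 33067): balance=152953
step 8 (pay 27341): balance=126009
step 9 (pay 30178): balance=96158

96158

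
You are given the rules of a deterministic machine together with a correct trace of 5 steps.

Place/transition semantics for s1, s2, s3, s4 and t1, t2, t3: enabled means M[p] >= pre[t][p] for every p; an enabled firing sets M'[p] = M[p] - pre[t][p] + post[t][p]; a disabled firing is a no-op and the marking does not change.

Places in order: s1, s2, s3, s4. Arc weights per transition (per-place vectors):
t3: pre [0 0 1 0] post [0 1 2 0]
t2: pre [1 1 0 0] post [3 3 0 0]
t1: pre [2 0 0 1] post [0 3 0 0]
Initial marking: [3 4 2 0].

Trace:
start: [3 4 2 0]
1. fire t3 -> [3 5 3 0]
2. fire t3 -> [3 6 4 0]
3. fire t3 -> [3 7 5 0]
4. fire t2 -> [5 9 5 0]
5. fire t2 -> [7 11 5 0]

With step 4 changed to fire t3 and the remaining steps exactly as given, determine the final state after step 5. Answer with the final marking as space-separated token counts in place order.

(re-executing from step 4 with the substitution; state before step 4: [3 7 5 0])
4. fire t3 -> [3 8 6 0]
5. fire t2 -> [5 10 6 0]

5 10 6 0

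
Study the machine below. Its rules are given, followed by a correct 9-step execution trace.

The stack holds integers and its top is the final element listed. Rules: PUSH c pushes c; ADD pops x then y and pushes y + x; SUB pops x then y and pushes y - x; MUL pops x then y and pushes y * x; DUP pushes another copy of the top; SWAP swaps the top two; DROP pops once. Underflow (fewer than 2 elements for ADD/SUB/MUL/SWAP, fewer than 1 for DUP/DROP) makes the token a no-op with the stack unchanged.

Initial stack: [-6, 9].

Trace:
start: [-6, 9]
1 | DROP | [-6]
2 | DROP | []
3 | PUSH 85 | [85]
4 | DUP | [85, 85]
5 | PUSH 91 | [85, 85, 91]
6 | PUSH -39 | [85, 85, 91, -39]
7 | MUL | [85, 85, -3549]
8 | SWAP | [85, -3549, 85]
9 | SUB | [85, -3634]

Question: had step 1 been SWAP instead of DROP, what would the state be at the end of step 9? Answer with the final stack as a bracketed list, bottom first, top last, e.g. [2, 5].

(re-executing from step 1 with the substitution; state before step 1: [-6, 9])
1 | SWAP | [9, -6]
2 | DROP | [9]
3 | PUSH 85 | [9, 85]
4 | DUP | [9, 85, 85]
5 | PUSH 91 | [9, 85, 85, 91]
6 | PUSH -39 | [9, 85, 85, 91, -39]
7 | MUL | [9, 85, 85, -3549]
8 | SWAP | [9, 85, -3549, 85]
9 | SUB | [9, 85, -3634]

[9, 85, -3634]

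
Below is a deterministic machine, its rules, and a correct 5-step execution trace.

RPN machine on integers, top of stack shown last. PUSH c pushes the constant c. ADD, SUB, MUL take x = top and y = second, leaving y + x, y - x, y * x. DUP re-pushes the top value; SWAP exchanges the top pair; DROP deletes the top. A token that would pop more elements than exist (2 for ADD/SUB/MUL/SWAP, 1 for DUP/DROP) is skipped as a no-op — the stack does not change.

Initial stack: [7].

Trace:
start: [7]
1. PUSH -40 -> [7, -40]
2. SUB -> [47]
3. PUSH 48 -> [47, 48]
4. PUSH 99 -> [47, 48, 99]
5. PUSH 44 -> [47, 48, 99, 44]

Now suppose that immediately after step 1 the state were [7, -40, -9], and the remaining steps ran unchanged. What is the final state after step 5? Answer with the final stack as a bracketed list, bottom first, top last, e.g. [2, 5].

state after step 1 := [7, -40, -9]
2. SUB -> [7, -31]
3. PUSH 48 -> [7, -31, 48]
4. PUSH 99 -> [7, -31, 48, 99]
5. PUSH 44 -> [7, -31, 48, 99, 44]

[7, -31, 48, 99, 44]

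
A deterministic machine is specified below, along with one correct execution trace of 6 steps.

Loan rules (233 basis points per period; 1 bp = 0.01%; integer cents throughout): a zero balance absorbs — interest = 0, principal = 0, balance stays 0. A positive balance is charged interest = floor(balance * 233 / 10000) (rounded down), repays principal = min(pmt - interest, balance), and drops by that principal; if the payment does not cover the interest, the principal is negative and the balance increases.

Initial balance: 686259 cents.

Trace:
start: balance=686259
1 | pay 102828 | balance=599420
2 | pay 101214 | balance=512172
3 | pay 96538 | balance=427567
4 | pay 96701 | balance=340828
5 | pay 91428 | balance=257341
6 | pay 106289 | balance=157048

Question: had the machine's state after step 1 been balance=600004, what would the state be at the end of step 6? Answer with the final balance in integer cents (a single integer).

state after step 1 := balance=600004
2 | pay 101214 | balance=512770
3 | pay 96538 | balance=428179
4 | pay 96701 | balance=341454
5 | pay 91428 | balance=257981
6 | pay 106289 | balance=157702

157702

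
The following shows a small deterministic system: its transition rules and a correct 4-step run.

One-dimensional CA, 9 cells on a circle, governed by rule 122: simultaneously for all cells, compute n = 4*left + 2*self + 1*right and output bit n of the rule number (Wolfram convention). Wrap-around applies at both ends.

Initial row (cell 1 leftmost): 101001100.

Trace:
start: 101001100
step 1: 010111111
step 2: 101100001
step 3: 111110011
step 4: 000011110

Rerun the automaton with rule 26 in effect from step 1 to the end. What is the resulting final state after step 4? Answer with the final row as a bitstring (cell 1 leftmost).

010000010

(re-executing steps 1..4 under rule 26; state before step 1: 101001100)
step 1: 000111011
step 2: 101100010
step 3: 001010100
step 4: 010000010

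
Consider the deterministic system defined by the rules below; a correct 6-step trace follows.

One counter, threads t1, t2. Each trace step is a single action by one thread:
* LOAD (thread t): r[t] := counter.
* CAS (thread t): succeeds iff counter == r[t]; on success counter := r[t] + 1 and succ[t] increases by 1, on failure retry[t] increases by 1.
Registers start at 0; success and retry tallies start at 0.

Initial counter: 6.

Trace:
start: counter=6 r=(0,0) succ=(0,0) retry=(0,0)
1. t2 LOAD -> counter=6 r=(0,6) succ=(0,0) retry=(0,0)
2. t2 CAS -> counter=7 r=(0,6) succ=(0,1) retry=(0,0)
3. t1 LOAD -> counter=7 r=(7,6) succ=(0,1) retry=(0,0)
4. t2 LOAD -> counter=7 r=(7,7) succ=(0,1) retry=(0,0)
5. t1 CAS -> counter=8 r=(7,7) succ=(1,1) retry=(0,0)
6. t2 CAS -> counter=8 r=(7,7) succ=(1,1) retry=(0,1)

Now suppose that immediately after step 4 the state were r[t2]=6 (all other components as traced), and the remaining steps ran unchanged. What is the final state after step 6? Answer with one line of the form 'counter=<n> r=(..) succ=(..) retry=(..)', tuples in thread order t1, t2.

counter=8 r=(7,6) succ=(1,1) retry=(0,1)

state after step 4 := counter=7 r=(7,6) succ=(0,1) retry=(0,0)
5. t1 CAS -> counter=8 r=(7,6) succ=(1,1) retry=(0,0)
6. t2 CAS -> counter=8 r=(7,6) succ=(1,1) retry=(0,1)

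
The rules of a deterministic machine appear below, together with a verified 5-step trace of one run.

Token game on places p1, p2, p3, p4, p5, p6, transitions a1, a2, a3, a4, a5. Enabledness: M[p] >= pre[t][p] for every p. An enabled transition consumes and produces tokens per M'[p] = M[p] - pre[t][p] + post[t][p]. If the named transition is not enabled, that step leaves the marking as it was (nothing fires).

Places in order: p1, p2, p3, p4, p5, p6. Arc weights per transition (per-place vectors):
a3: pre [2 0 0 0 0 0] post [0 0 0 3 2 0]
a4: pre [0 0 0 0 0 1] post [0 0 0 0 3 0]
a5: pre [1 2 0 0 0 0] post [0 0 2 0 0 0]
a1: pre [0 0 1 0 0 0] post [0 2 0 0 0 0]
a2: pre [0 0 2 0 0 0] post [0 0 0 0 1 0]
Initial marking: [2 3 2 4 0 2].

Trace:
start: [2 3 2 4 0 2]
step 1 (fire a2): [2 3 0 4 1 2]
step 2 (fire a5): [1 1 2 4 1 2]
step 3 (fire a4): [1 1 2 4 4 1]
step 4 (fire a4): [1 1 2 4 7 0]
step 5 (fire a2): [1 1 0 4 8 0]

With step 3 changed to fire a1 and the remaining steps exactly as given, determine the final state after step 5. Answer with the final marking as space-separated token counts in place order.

(re-executing from step 3 with the substitution; state before step 3: [1 1 2 4 1 2])
step 3 (fire a1): [1 3 1 4 1 2]
step 4 (fire a4): [1 3 1 4 4 1]
step 5 (fire a2): [1 3 1 4 4 1]

1 3 1 4 4 1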